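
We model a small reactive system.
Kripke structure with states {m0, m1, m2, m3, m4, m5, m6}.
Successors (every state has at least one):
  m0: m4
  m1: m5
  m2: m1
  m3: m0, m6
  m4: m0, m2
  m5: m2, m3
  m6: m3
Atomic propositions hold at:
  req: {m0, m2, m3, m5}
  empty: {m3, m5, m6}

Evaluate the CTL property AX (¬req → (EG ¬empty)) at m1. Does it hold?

Yes

Sat(¬req) = {m1, m4, m6}
Sat(¬empty) = {m0, m1, m2, m4}
EG ¬empty: greatest fixpoint, start Z0 = {m0, m1, m2, m4}, keep only states in Sat with some successor in Z. Z1 = {m0, m2, m4}; Z2 = {m0, m4}; fixed.
Sat(EG ¬empty) = {m0, m4}
Sat(¬req → (EG ¬empty)) = {m0, m2, m3, m4, m5}
Sat(AX (¬req → (EG ¬empty))) = {s : every successor in {m0, m2, m3, m4, m5}} = {m0, m1, m4, m5, m6}
m1 ∈ Sat(AX (¬req → (EG ¬empty))) = {m0, m1, m4, m5, m6}, so the formula holds at m1.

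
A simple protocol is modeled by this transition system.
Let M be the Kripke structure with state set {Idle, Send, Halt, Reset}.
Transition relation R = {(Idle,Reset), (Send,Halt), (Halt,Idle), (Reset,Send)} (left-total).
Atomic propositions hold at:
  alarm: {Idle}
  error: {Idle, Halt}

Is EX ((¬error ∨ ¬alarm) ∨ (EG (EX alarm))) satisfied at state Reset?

Yes

Sat(¬error) = {Send, Reset}
Sat(¬alarm) = {Send, Halt, Reset}
Sat(¬error ∨ ¬alarm) = {Send, Halt, Reset}
Sat(EX alarm) = {s : some successor in {Idle}} = {Halt}
EG (EX alarm): greatest fixpoint, start Z0 = {Halt}, keep only states in Sat with some successor in Z. Z1 = ∅; fixed.
Sat(EG (EX alarm)) = ∅
Sat((¬error ∨ ¬alarm) ∨ (EG (EX alarm))) = {Send, Halt, Reset}
Sat(EX ((¬error ∨ ¬alarm) ∨ (EG (EX alarm)))) = {s : some successor in {Send, Halt, Reset}} = {Idle, Send, Reset}
Reset ∈ Sat(EX ((¬error ∨ ¬alarm) ∨ (EG (EX alarm)))) = {Idle, Send, Reset}, so the formula holds at Reset.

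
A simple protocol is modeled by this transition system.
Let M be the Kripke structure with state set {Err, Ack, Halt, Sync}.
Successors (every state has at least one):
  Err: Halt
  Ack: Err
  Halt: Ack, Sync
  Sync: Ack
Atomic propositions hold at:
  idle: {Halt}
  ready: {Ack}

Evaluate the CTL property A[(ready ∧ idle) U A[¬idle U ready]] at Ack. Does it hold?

Yes

Sat(ready ∧ idle) = ∅
Sat(¬idle) = {Err, Ack, Sync}
A[¬idle U ready]: least fixpoint, start Z0 = Sat(ready) = {Ack}, add states in Sat(¬idle) with every successor in Z. Z1 = {Ack, Sync}; fixed.
Sat(A[¬idle U ready]) = {Ack, Sync}
A[(ready ∧ idle) U A[¬idle U ready]]: least fixpoint, start Z0 = Sat(A[¬idle U ready]) = {Ack, Sync}, add states in Sat(ready ∧ idle) with every successor in Z. Already a fixed point.
Sat(A[(ready ∧ idle) U A[¬idle U ready]]) = {Ack, Sync}
Ack ∈ Sat(A[(ready ∧ idle) U A[¬idle U ready]]) = {Ack, Sync}, so the formula holds at Ack.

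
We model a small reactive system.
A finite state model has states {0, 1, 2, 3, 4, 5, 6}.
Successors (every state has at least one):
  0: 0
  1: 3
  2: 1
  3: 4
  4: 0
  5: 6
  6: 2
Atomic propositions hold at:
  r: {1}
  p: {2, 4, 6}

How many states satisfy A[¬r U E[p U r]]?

Sat(¬r) = {0, 2, 3, 4, 5, 6}
E[p U r]: least fixpoint, start Z0 = Sat(r) = {1}, add states in Sat(p) with some successor in Z. Z1 = {1, 2}; Z2 = {1, 2, 6}; fixed.
Sat(E[p U r]) = {1, 2, 6}
A[¬r U E[p U r]]: least fixpoint, start Z0 = Sat(E[p U r]) = {1, 2, 6}, add states in Sat(¬r) with every successor in Z. Z1 = {1, 2, 5, 6}; fixed.
Sat(A[¬r U E[p U r]]) = {1, 2, 5, 6}
|Sat(A[¬r U E[p U r]])| = |{1, 2, 5, 6}| = 4.

4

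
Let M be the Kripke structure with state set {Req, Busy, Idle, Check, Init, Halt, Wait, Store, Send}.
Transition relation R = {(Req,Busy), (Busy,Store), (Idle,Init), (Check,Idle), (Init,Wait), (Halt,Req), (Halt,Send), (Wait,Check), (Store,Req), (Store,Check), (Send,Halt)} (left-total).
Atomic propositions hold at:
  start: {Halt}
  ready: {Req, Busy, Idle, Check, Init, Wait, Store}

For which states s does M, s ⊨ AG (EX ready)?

{Req, Busy, Idle, Check, Init, Wait, Store}

Sat(EX ready) = {s : some successor in {Req, Busy, Idle, Check, Init, Wait, Store}} = {Req, Busy, Idle, Check, Init, Halt, Wait, Store}
AG (EX ready): greatest fixpoint, start Z0 = {Req, Busy, Idle, Check, Init, Halt, Wait, Store}, keep only states in Sat with every successor in Z. Z1 = {Req, Busy, Idle, Check, Init, Wait, Store}; fixed.
Sat(AG (EX ready)) = {Req, Busy, Idle, Check, Init, Wait, Store}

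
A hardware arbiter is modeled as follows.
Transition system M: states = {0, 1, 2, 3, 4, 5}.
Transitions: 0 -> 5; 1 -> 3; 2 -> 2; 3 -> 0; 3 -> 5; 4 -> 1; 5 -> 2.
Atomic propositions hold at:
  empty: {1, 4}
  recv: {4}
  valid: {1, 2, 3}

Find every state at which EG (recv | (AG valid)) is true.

AG valid: greatest fixpoint, start Z0 = {1, 2, 3}, keep only states in Sat with every successor in Z. Z1 = {1, 2}; Z2 = {2}; fixed.
Sat(AG valid) = {2}
Sat(recv | (AG valid)) = {2, 4}
EG (recv | (AG valid)): greatest fixpoint, start Z0 = {2, 4}, keep only states in Sat with some successor in Z. Z1 = {2}; fixed.
Sat(EG (recv | (AG valid))) = {2}

{2}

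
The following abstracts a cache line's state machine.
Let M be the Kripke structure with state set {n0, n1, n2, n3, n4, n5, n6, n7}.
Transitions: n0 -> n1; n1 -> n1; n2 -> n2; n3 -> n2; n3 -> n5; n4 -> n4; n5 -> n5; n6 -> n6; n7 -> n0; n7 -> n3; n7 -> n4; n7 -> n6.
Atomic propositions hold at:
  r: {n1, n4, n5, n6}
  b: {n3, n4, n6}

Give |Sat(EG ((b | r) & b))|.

Sat(b | r) = {n1, n3, n4, n5, n6}
Sat((b | r) & b) = {n3, n4, n6}
EG ((b | r) & b): greatest fixpoint, start Z0 = {n3, n4, n6}, keep only states in Sat with some successor in Z. Z1 = {n4, n6}; fixed.
Sat(EG ((b | r) & b)) = {n4, n6}
|Sat(EG ((b | r) & b))| = |{n4, n6}| = 2.

2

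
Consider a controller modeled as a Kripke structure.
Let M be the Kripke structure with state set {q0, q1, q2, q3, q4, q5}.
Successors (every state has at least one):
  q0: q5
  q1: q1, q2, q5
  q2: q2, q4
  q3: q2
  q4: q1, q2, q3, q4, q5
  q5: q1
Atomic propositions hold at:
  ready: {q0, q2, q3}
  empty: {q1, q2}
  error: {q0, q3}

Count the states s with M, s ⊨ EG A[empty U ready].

A[empty U ready]: least fixpoint, start Z0 = Sat(ready) = {q0, q2, q3}, add states in Sat(empty) with every successor in Z. Already a fixed point.
Sat(A[empty U ready]) = {q0, q2, q3}
EG A[empty U ready]: greatest fixpoint, start Z0 = {q0, q2, q3}, keep only states in Sat with some successor in Z. Z1 = {q2, q3}; fixed.
Sat(EG A[empty U ready]) = {q2, q3}
|Sat(EG A[empty U ready])| = |{q2, q3}| = 2.

2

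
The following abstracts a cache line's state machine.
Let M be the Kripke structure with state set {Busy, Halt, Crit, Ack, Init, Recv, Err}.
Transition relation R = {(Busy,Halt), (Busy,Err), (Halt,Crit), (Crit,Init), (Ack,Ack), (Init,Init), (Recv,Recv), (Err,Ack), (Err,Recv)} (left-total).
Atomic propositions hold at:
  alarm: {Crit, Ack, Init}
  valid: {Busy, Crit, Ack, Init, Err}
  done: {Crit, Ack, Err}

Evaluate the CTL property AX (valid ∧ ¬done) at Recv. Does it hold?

No

Sat(¬done) = {Busy, Halt, Init, Recv}
Sat(valid ∧ ¬done) = {Busy, Init}
Sat(AX (valid ∧ ¬done)) = {s : every successor in {Busy, Init}} = {Crit, Init}
Recv ∉ Sat(AX (valid ∧ ¬done)) = {Crit, Init}, so the formula does not hold at Recv.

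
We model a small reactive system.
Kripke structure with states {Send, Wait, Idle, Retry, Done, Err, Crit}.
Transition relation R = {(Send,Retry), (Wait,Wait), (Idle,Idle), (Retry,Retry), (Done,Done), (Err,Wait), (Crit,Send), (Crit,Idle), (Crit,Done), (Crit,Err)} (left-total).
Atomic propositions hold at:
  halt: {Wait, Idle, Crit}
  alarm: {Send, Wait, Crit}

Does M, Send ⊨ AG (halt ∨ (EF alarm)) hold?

EF alarm: least fixpoint, start Z0 = {Send, Wait, Crit}, add states with some successor in Z. Z1 = {Send, Wait, Err, Crit}; fixed.
Sat(EF alarm) = {Send, Wait, Err, Crit}
Sat(halt ∨ (EF alarm)) = {Send, Wait, Idle, Err, Crit}
AG (halt ∨ (EF alarm)): greatest fixpoint, start Z0 = {Send, Wait, Idle, Err, Crit}, keep only states in Sat with every successor in Z. Z1 = {Wait, Idle, Err}; fixed.
Sat(AG (halt ∨ (EF alarm))) = {Wait, Idle, Err}
Send ∉ Sat(AG (halt ∨ (EF alarm))) = {Wait, Idle, Err}, so the formula does not hold at Send.

No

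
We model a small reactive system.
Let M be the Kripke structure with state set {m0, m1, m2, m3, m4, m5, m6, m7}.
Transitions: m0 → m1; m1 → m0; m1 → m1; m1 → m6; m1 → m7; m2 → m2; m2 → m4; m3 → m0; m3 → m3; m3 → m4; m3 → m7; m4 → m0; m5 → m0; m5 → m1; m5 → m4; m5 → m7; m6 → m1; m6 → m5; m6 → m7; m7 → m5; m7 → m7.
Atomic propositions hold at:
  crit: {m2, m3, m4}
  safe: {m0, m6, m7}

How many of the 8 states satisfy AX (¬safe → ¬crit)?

Sat(¬safe) = {m1, m2, m3, m4, m5}
Sat(¬crit) = {m0, m1, m5, m6, m7}
Sat(¬safe → ¬crit) = {m0, m1, m5, m6, m7}
Sat(AX (¬safe → ¬crit)) = {s : every successor in {m0, m1, m5, m6, m7}} = {m0, m1, m4, m6, m7}
|Sat(AX (¬safe → ¬crit))| = |{m0, m1, m4, m6, m7}| = 5.

5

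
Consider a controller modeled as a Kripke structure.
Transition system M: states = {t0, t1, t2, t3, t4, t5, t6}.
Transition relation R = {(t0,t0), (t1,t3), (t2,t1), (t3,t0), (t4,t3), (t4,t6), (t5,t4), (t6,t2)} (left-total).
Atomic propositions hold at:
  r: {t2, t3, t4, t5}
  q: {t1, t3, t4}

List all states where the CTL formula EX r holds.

{t1, t4, t5, t6}

Sat(EX r) = {s : some successor in {t2, t3, t4, t5}} = {t1, t4, t5, t6}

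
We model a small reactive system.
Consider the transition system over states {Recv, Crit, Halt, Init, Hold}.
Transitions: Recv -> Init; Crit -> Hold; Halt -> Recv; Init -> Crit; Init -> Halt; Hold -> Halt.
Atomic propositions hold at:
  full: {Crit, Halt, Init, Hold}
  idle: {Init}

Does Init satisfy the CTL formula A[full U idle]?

A[full U idle]: least fixpoint, start Z0 = Sat(idle) = {Init}, add states in Sat(full) with every successor in Z. Already a fixed point.
Sat(A[full U idle]) = {Init}
Init ∈ Sat(A[full U idle]) = {Init}, so the formula holds at Init.

Yes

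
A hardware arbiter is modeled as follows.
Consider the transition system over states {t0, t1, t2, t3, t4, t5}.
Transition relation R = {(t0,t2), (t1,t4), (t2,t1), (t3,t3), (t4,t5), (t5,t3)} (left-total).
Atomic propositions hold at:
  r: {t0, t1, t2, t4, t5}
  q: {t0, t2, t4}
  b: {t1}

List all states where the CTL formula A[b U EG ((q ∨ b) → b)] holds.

{t3, t5}

Sat(q ∨ b) = {t0, t1, t2, t4}
Sat((q ∨ b) → b) = {t1, t3, t5}
EG ((q ∨ b) → b): greatest fixpoint, start Z0 = {t1, t3, t5}, keep only states in Sat with some successor in Z. Z1 = {t3, t5}; fixed.
Sat(EG ((q ∨ b) → b)) = {t3, t5}
A[b U EG ((q ∨ b) → b)]: least fixpoint, start Z0 = Sat(EG ((q ∨ b) → b)) = {t3, t5}, add states in Sat(b) with every successor in Z. Already a fixed point.
Sat(A[b U EG ((q ∨ b) → b)]) = {t3, t5}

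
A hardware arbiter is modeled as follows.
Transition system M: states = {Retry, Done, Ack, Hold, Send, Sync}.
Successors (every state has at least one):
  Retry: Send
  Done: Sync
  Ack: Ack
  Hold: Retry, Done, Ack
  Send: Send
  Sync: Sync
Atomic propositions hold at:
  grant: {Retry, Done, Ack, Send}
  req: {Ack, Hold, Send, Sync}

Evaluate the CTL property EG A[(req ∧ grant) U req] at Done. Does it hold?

Sat(req ∧ grant) = {Ack, Send}
A[(req ∧ grant) U req]: least fixpoint, start Z0 = Sat(req) = {Ack, Hold, Send, Sync}, add states in Sat(req ∧ grant) with every successor in Z. Already a fixed point.
Sat(A[(req ∧ grant) U req]) = {Ack, Hold, Send, Sync}
EG A[(req ∧ grant) U req]: greatest fixpoint, start Z0 = {Ack, Hold, Send, Sync}, keep only states in Sat with some successor in Z. Already a fixed point.
Sat(EG A[(req ∧ grant) U req]) = {Ack, Hold, Send, Sync}
Done ∉ Sat(EG A[(req ∧ grant) U req]) = {Ack, Hold, Send, Sync}, so the formula does not hold at Done.

No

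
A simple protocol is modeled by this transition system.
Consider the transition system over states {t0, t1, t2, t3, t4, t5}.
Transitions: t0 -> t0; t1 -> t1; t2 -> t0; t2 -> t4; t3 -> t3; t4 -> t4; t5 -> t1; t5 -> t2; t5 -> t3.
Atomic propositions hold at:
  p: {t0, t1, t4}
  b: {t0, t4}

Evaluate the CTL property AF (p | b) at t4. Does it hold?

Yes

Sat(p | b) = {t0, t1, t4}
AF (p | b): least fixpoint, start Z0 = {t0, t1, t4}, add states with every successor in Z. Z1 = {t0, t1, t2, t4}; fixed.
Sat(AF (p | b)) = {t0, t1, t2, t4}
t4 ∈ Sat(AF (p | b)) = {t0, t1, t2, t4}, so the formula holds at t4.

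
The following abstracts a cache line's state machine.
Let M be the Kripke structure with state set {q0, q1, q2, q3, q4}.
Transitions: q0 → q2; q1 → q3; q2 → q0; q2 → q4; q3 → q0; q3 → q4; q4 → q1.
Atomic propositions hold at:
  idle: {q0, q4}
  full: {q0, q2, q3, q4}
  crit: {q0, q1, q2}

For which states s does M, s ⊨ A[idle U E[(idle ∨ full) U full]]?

{q0, q2, q3, q4}

Sat(idle ∨ full) = {q0, q2, q3, q4}
E[(idle ∨ full) U full]: least fixpoint, start Z0 = Sat(full) = {q0, q2, q3, q4}, add states in Sat(idle ∨ full) with some successor in Z. Already a fixed point.
Sat(E[(idle ∨ full) U full]) = {q0, q2, q3, q4}
A[idle U E[(idle ∨ full) U full]]: least fixpoint, start Z0 = Sat(E[(idle ∨ full) U full]) = {q0, q2, q3, q4}, add states in Sat(idle) with every successor in Z. Already a fixed point.
Sat(A[idle U E[(idle ∨ full) U full]]) = {q0, q2, q3, q4}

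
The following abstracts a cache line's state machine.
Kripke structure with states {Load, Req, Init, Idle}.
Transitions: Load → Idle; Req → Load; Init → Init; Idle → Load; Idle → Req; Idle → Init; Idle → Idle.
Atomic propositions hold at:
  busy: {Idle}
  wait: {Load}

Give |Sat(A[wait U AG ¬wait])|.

1

Sat(¬wait) = {Req, Init, Idle}
AG ¬wait: greatest fixpoint, start Z0 = {Req, Init, Idle}, keep only states in Sat with every successor in Z. Z1 = {Init}; fixed.
Sat(AG ¬wait) = {Init}
A[wait U AG ¬wait]: least fixpoint, start Z0 = Sat(AG ¬wait) = {Init}, add states in Sat(wait) with every successor in Z. Already a fixed point.
Sat(A[wait U AG ¬wait]) = {Init}
|Sat(A[wait U AG ¬wait])| = |{Init}| = 1.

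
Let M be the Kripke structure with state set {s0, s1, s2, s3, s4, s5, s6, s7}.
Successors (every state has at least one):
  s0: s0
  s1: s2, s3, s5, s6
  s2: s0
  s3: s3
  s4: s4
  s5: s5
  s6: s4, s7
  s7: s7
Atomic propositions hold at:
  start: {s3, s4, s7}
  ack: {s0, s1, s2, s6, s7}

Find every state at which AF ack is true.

{s0, s1, s2, s6, s7}

AF ack: least fixpoint, start Z0 = {s0, s1, s2, s6, s7}, add states with every successor in Z. Already a fixed point.
Sat(AF ack) = {s0, s1, s2, s6, s7}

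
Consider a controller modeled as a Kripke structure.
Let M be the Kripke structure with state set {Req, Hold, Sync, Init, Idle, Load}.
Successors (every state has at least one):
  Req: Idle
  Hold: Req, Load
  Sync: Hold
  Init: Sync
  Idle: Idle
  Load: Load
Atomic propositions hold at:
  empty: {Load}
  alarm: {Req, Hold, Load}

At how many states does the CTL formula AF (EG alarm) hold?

EG alarm: greatest fixpoint, start Z0 = {Req, Hold, Load}, keep only states in Sat with some successor in Z. Z1 = {Hold, Load}; fixed.
Sat(EG alarm) = {Hold, Load}
AF (EG alarm): least fixpoint, start Z0 = {Hold, Load}, add states with every successor in Z. Z1 = {Hold, Sync, Load}; Z2 = {Hold, Sync, Init, Load}; fixed.
Sat(AF (EG alarm)) = {Hold, Sync, Init, Load}
|Sat(AF (EG alarm))| = |{Hold, Sync, Init, Load}| = 4.

4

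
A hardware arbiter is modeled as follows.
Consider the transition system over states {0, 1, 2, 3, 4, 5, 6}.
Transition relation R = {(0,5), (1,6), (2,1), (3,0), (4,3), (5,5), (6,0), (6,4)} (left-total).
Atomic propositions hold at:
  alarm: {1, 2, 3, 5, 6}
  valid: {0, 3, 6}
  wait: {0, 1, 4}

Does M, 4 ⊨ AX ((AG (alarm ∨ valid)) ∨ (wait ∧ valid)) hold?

Yes

Sat(alarm ∨ valid) = {0, 1, 2, 3, 5, 6}
AG (alarm ∨ valid): greatest fixpoint, start Z0 = {0, 1, 2, 3, 5, 6}, keep only states in Sat with every successor in Z. Z1 = {0, 1, 2, 3, 5}; Z2 = {0, 2, 3, 5}; Z3 = {0, 3, 5}; fixed.
Sat(AG (alarm ∨ valid)) = {0, 3, 5}
Sat(wait ∧ valid) = {0}
Sat((AG (alarm ∨ valid)) ∨ (wait ∧ valid)) = {0, 3, 5}
Sat(AX ((AG (alarm ∨ valid)) ∨ (wait ∧ valid))) = {s : every successor in {0, 3, 5}} = {0, 3, 4, 5}
4 ∈ Sat(AX ((AG (alarm ∨ valid)) ∨ (wait ∧ valid))) = {0, 3, 4, 5}, so the formula holds at 4.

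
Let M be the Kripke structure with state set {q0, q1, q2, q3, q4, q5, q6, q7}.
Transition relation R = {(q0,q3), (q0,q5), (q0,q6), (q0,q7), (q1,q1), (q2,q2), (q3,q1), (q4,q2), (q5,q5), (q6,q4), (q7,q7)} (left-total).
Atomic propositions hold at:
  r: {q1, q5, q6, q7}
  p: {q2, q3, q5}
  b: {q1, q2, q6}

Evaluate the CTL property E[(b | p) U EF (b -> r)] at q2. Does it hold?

Sat(b | p) = {q1, q2, q3, q5, q6}
Sat(b -> r) = {q0, q1, q3, q4, q5, q6, q7}
EF (b -> r): least fixpoint, start Z0 = {q0, q1, q3, q4, q5, q6, q7}, add states with some successor in Z. Already a fixed point.
Sat(EF (b -> r)) = {q0, q1, q3, q4, q5, q6, q7}
E[(b | p) U EF (b -> r)]: least fixpoint, start Z0 = Sat(EF (b -> r)) = {q0, q1, q3, q4, q5, q6, q7}, add states in Sat(b | p) with some successor in Z. Already a fixed point.
Sat(E[(b | p) U EF (b -> r)]) = {q0, q1, q3, q4, q5, q6, q7}
q2 ∉ Sat(E[(b | p) U EF (b -> r)]) = {q0, q1, q3, q4, q5, q6, q7}, so the formula does not hold at q2.

No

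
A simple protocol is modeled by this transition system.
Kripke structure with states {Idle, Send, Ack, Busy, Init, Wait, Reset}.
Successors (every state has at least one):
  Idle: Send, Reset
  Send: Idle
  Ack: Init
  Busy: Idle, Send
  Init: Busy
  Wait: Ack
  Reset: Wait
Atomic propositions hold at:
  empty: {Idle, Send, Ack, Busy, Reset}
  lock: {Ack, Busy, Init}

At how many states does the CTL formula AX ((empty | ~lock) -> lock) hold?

3

Sat(~lock) = {Idle, Send, Wait, Reset}
Sat(empty | ~lock) = {Idle, Send, Ack, Busy, Wait, Reset}
Sat((empty | ~lock) -> lock) = {Ack, Busy, Init}
Sat(AX ((empty | ~lock) -> lock)) = {s : every successor in {Ack, Busy, Init}} = {Ack, Init, Wait}
|Sat(AX ((empty | ~lock) -> lock))| = |{Ack, Init, Wait}| = 3.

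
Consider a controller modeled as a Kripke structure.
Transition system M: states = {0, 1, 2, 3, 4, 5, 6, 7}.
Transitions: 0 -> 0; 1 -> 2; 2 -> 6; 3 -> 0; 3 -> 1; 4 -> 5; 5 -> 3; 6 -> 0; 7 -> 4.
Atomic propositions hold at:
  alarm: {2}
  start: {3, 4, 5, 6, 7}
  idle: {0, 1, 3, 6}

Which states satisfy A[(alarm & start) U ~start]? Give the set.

Sat(alarm & start) = ∅
Sat(~start) = {0, 1, 2}
A[(alarm & start) U ~start]: least fixpoint, start Z0 = Sat(~start) = {0, 1, 2}, add states in Sat(alarm & start) with every successor in Z. Already a fixed point.
Sat(A[(alarm & start) U ~start]) = {0, 1, 2}

{0, 1, 2}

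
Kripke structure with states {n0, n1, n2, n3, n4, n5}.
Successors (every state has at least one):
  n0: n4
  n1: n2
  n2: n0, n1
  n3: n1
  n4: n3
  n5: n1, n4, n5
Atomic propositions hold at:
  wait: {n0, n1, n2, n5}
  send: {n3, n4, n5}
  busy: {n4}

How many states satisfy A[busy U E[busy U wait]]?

4

E[busy U wait]: least fixpoint, start Z0 = Sat(wait) = {n0, n1, n2, n5}, add states in Sat(busy) with some successor in Z. Already a fixed point.
Sat(E[busy U wait]) = {n0, n1, n2, n5}
A[busy U E[busy U wait]]: least fixpoint, start Z0 = Sat(E[busy U wait]) = {n0, n1, n2, n5}, add states in Sat(busy) with every successor in Z. Already a fixed point.
Sat(A[busy U E[busy U wait]]) = {n0, n1, n2, n5}
|Sat(A[busy U E[busy U wait]])| = |{n0, n1, n2, n5}| = 4.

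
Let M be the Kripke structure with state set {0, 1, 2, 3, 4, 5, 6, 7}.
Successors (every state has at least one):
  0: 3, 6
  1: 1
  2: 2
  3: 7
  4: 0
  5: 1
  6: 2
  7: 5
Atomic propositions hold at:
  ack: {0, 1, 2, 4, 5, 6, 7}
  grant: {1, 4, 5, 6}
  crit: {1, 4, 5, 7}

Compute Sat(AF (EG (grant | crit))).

Sat(grant | crit) = {1, 4, 5, 6, 7}
EG (grant | crit): greatest fixpoint, start Z0 = {1, 4, 5, 6, 7}, keep only states in Sat with some successor in Z. Z1 = {1, 5, 7}; fixed.
Sat(EG (grant | crit)) = {1, 5, 7}
AF (EG (grant | crit)): least fixpoint, start Z0 = {1, 5, 7}, add states with every successor in Z. Z1 = {1, 3, 5, 7}; fixed.
Sat(AF (EG (grant | crit))) = {1, 3, 5, 7}

{1, 3, 5, 7}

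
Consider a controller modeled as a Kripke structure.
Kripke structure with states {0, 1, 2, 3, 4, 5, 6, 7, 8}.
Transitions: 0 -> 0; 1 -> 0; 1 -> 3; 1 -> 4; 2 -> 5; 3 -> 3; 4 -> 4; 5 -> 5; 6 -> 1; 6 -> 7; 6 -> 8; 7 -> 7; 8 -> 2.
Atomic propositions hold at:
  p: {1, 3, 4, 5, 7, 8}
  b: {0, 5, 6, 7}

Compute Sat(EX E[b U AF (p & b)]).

Sat(p & b) = {5, 7}
AF (p & b): least fixpoint, start Z0 = {5, 7}, add states with every successor in Z. Z1 = {2, 5, 7}; Z2 = {2, 5, 7, 8}; fixed.
Sat(AF (p & b)) = {2, 5, 7, 8}
E[b U AF (p & b)]: least fixpoint, start Z0 = Sat(AF (p & b)) = {2, 5, 7, 8}, add states in Sat(b) with some successor in Z. Z1 = {2, 5, 6, 7, 8}; fixed.
Sat(E[b U AF (p & b)]) = {2, 5, 6, 7, 8}
Sat(EX E[b U AF (p & b)]) = {s : some successor in {2, 5, 6, 7, 8}} = {2, 5, 6, 7, 8}

{2, 5, 6, 7, 8}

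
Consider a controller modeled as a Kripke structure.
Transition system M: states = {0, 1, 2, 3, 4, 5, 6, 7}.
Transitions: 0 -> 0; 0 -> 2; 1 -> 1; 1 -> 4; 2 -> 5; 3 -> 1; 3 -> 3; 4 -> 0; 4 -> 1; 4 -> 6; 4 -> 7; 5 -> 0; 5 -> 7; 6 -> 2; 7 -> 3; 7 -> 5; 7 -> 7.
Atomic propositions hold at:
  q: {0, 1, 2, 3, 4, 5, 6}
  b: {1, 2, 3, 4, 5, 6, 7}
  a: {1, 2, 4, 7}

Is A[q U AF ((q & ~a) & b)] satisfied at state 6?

Sat(~a) = {0, 3, 5, 6}
Sat(q & ~a) = {0, 3, 5, 6}
Sat((q & ~a) & b) = {3, 5, 6}
AF ((q & ~a) & b): least fixpoint, start Z0 = {3, 5, 6}, add states with every successor in Z. Z1 = {2, 3, 5, 6}; fixed.
Sat(AF ((q & ~a) & b)) = {2, 3, 5, 6}
A[q U AF ((q & ~a) & b)]: least fixpoint, start Z0 = Sat(AF ((q & ~a) & b)) = {2, 3, 5, 6}, add states in Sat(q) with every successor in Z. Already a fixed point.
Sat(A[q U AF ((q & ~a) & b)]) = {2, 3, 5, 6}
6 ∈ Sat(A[q U AF ((q & ~a) & b)]) = {2, 3, 5, 6}, so the formula holds at 6.

Yes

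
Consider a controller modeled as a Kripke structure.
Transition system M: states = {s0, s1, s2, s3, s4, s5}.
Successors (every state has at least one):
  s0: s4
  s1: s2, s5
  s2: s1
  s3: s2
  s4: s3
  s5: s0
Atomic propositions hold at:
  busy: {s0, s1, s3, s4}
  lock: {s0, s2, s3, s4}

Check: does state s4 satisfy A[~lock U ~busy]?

Sat(~lock) = {s1, s5}
Sat(~busy) = {s2, s5}
A[~lock U ~busy]: least fixpoint, start Z0 = Sat(~busy) = {s2, s5}, add states in Sat(~lock) with every successor in Z. Z1 = {s1, s2, s5}; fixed.
Sat(A[~lock U ~busy]) = {s1, s2, s5}
s4 ∉ Sat(A[~lock U ~busy]) = {s1, s2, s5}, so the formula does not hold at s4.

No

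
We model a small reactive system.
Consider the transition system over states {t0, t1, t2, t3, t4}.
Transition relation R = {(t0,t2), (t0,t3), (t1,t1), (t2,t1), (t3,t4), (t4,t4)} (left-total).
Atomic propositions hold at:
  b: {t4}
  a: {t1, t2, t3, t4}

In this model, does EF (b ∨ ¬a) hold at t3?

Sat(¬a) = {t0}
Sat(b ∨ ¬a) = {t0, t4}
EF (b ∨ ¬a): least fixpoint, start Z0 = {t0, t4}, add states with some successor in Z. Z1 = {t0, t3, t4}; fixed.
Sat(EF (b ∨ ¬a)) = {t0, t3, t4}
t3 ∈ Sat(EF (b ∨ ¬a)) = {t0, t3, t4}, so the formula holds at t3.

Yes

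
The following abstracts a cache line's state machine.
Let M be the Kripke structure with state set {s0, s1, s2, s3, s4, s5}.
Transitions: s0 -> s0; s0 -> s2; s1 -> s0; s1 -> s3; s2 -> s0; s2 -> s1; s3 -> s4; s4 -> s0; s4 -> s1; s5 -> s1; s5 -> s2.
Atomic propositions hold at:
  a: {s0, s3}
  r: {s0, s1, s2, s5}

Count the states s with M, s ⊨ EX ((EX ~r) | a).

5

Sat(~r) = {s3, s4}
Sat(EX ~r) = {s : some successor in {s3, s4}} = {s1, s3}
Sat((EX ~r) | a) = {s0, s1, s3}
Sat(EX ((EX ~r) | a)) = {s : some successor in {s0, s1, s3}} = {s0, s1, s2, s4, s5}
|Sat(EX ((EX ~r) | a))| = |{s0, s1, s2, s4, s5}| = 5.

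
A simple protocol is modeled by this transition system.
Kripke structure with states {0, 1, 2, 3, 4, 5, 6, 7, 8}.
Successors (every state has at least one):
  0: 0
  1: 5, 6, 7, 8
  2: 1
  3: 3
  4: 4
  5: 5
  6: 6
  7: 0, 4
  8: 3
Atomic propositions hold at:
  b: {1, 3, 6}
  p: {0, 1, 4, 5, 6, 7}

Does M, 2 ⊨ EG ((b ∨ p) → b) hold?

Yes

Sat(b ∨ p) = {0, 1, 3, 4, 5, 6, 7}
Sat((b ∨ p) → b) = {1, 2, 3, 6, 8}
EG ((b ∨ p) → b): greatest fixpoint, start Z0 = {1, 2, 3, 6, 8}, keep only states in Sat with some successor in Z. Already a fixed point.
Sat(EG ((b ∨ p) → b)) = {1, 2, 3, 6, 8}
2 ∈ Sat(EG ((b ∨ p) → b)) = {1, 2, 3, 6, 8}, so the formula holds at 2.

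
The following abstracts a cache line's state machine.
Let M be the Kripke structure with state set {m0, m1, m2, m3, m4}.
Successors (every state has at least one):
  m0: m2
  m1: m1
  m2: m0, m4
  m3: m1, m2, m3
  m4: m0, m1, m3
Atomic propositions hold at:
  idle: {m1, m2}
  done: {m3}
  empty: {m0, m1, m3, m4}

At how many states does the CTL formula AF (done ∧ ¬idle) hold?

Sat(¬idle) = {m0, m3, m4}
Sat(done ∧ ¬idle) = {m3}
AF (done ∧ ¬idle): least fixpoint, start Z0 = {m3}, add states with every successor in Z. Already a fixed point.
Sat(AF (done ∧ ¬idle)) = {m3}
|Sat(AF (done ∧ ¬idle))| = |{m3}| = 1.

1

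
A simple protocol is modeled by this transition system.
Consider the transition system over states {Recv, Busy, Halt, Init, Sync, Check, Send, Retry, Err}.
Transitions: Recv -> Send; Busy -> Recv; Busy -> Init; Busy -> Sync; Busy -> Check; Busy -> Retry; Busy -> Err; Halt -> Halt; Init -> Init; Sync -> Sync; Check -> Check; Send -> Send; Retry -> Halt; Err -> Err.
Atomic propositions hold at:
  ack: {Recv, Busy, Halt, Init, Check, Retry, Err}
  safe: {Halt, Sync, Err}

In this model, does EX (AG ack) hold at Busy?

Yes

AG ack: greatest fixpoint, start Z0 = {Recv, Busy, Halt, Init, Check, Retry, Err}, keep only states in Sat with every successor in Z. Z1 = {Halt, Init, Check, Retry, Err}; fixed.
Sat(AG ack) = {Halt, Init, Check, Retry, Err}
Sat(EX (AG ack)) = {s : some successor in {Halt, Init, Check, Retry, Err}} = {Busy, Halt, Init, Check, Retry, Err}
Busy ∈ Sat(EX (AG ack)) = {Busy, Halt, Init, Check, Retry, Err}, so the formula holds at Busy.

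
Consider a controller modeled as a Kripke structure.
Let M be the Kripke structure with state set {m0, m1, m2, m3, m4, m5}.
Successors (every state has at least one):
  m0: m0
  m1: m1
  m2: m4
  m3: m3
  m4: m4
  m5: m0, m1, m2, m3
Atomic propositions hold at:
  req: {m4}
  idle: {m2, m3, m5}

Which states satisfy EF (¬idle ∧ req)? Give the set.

Sat(¬idle) = {m0, m1, m4}
Sat(¬idle ∧ req) = {m4}
EF (¬idle ∧ req): least fixpoint, start Z0 = {m4}, add states with some successor in Z. Z1 = {m2, m4}; Z2 = {m2, m4, m5}; fixed.
Sat(EF (¬idle ∧ req)) = {m2, m4, m5}

{m2, m4, m5}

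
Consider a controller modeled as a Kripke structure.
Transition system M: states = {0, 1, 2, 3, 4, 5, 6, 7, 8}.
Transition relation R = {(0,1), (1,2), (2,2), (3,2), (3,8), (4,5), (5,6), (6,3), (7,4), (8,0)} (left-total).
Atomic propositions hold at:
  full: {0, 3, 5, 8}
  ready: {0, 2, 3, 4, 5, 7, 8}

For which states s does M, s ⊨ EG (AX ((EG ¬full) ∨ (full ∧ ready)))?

Sat(¬full) = {1, 2, 4, 6, 7}
EG ¬full: greatest fixpoint, start Z0 = {1, 2, 4, 6, 7}, keep only states in Sat with some successor in Z. Z1 = {1, 2, 7}; Z2 = {1, 2}; fixed.
Sat(EG ¬full) = {1, 2}
Sat(full ∧ ready) = {0, 3, 5, 8}
Sat((EG ¬full) ∨ (full ∧ ready)) = {0, 1, 2, 3, 5, 8}
Sat(AX ((EG ¬full) ∨ (full ∧ ready))) = {s : every successor in {0, 1, 2, 3, 5, 8}} = {0, 1, 2, 3, 4, 6, 8}
EG (AX ((EG ¬full) ∨ (full ∧ ready))): greatest fixpoint, start Z0 = {0, 1, 2, 3, 4, 6, 8}, keep only states in Sat with some successor in Z. Z1 = {0, 1, 2, 3, 6, 8}; fixed.
Sat(EG (AX ((EG ¬full) ∨ (full ∧ ready)))) = {0, 1, 2, 3, 6, 8}

{0, 1, 2, 3, 6, 8}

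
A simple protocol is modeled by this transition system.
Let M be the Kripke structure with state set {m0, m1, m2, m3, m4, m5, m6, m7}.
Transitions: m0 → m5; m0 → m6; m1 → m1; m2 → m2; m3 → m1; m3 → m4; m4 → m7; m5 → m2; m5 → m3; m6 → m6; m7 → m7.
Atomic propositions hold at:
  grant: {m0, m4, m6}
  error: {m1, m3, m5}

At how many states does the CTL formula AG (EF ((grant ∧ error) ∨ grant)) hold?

1

Sat(grant ∧ error) = ∅
Sat((grant ∧ error) ∨ grant) = {m0, m4, m6}
EF ((grant ∧ error) ∨ grant): least fixpoint, start Z0 = {m0, m4, m6}, add states with some successor in Z. Z1 = {m0, m3, m4, m6}; Z2 = {m0, m3, m4, m5, m6}; fixed.
Sat(EF ((grant ∧ error) ∨ grant)) = {m0, m3, m4, m5, m6}
AG (EF ((grant ∧ error) ∨ grant)): greatest fixpoint, start Z0 = {m0, m3, m4, m5, m6}, keep only states in Sat with every successor in Z. Z1 = {m0, m6}; Z2 = {m6}; fixed.
Sat(AG (EF ((grant ∧ error) ∨ grant))) = {m6}
|Sat(AG (EF ((grant ∧ error) ∨ grant)))| = |{m6}| = 1.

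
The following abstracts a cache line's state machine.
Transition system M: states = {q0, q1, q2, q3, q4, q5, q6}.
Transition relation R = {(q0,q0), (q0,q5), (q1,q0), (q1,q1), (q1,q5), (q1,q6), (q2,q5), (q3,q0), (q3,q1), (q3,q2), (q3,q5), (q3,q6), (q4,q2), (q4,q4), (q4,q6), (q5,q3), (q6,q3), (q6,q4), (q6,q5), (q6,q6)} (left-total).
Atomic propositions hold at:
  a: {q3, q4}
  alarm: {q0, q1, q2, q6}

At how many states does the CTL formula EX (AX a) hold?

Sat(AX a) = {s : every successor in {q3, q4}} = {q5}
Sat(EX (AX a)) = {s : some successor in {q5}} = {q0, q1, q2, q3, q6}
|Sat(EX (AX a))| = |{q0, q1, q2, q3, q6}| = 5.

5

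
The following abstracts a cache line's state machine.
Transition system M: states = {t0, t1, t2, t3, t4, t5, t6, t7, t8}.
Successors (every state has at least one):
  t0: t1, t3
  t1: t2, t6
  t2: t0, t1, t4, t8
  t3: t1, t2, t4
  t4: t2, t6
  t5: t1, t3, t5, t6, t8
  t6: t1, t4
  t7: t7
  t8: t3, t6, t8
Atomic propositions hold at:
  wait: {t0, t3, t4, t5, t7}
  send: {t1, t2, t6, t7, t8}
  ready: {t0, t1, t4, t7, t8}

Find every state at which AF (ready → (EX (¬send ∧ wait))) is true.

{t0, t1, t2, t3, t4, t5, t6, t8}

Sat(¬send) = {t0, t3, t4, t5}
Sat(¬send ∧ wait) = {t0, t3, t4, t5}
Sat(EX (¬send ∧ wait)) = {s : some successor in {t0, t3, t4, t5}} = {t0, t2, t3, t5, t6, t8}
Sat(ready → (EX (¬send ∧ wait))) = {t0, t2, t3, t5, t6, t8}
AF (ready → (EX (¬send ∧ wait))): least fixpoint, start Z0 = {t0, t2, t3, t5, t6, t8}, add states with every successor in Z. Z1 = {t0, t1, t2, t3, t4, t5, t6, t8}; fixed.
Sat(AF (ready → (EX (¬send ∧ wait)))) = {t0, t1, t2, t3, t4, t5, t6, t8}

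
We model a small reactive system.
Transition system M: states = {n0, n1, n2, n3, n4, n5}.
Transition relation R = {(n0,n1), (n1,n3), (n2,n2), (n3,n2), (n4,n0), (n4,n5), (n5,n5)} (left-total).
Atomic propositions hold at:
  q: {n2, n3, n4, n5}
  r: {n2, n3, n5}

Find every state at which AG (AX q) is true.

{n1, n2, n3, n5}

Sat(AX q) = {s : every successor in {n2, n3, n4, n5}} = {n1, n2, n3, n5}
AG (AX q): greatest fixpoint, start Z0 = {n1, n2, n3, n5}, keep only states in Sat with every successor in Z. Already a fixed point.
Sat(AG (AX q)) = {n1, n2, n3, n5}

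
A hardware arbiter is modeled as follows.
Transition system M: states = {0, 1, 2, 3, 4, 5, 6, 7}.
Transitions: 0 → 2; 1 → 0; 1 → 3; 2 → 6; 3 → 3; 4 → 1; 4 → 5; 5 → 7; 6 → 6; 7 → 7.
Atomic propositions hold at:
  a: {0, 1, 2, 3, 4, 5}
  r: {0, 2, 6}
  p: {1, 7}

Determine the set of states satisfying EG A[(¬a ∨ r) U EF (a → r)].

{0, 1, 2, 4, 5, 6, 7}

Sat(¬a) = {6, 7}
Sat(¬a ∨ r) = {0, 2, 6, 7}
Sat(a → r) = {0, 2, 6, 7}
EF (a → r): least fixpoint, start Z0 = {0, 2, 6, 7}, add states with some successor in Z. Z1 = {0, 1, 2, 5, 6, 7}; Z2 = {0, 1, 2, 4, 5, 6, 7}; fixed.
Sat(EF (a → r)) = {0, 1, 2, 4, 5, 6, 7}
A[(¬a ∨ r) U EF (a → r)]: least fixpoint, start Z0 = Sat(EF (a → r)) = {0, 1, 2, 4, 5, 6, 7}, add states in Sat(¬a ∨ r) with every successor in Z. Already a fixed point.
Sat(A[(¬a ∨ r) U EF (a → r)]) = {0, 1, 2, 4, 5, 6, 7}
EG A[(¬a ∨ r) U EF (a → r)]: greatest fixpoint, start Z0 = {0, 1, 2, 4, 5, 6, 7}, keep only states in Sat with some successor in Z. Already a fixed point.
Sat(EG A[(¬a ∨ r) U EF (a → r)]) = {0, 1, 2, 4, 5, 6, 7}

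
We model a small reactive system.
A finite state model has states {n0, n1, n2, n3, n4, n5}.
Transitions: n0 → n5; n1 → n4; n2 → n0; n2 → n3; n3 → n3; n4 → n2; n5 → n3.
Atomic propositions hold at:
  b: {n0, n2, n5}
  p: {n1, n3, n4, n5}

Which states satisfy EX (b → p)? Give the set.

Sat(b → p) = {n1, n3, n4, n5}
Sat(EX (b → p)) = {s : some successor in {n1, n3, n4, n5}} = {n0, n1, n2, n3, n5}

{n0, n1, n2, n3, n5}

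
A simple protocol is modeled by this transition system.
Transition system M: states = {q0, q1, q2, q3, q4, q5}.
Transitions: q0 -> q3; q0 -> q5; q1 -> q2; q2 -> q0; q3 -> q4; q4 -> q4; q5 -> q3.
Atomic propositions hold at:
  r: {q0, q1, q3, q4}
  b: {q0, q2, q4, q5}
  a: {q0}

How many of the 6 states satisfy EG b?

EG b: greatest fixpoint, start Z0 = {q0, q2, q4, q5}, keep only states in Sat with some successor in Z. Z1 = {q0, q2, q4}; Z2 = {q2, q4}; Z3 = {q4}; fixed.
Sat(EG b) = {q4}
|Sat(EG b)| = |{q4}| = 1.

1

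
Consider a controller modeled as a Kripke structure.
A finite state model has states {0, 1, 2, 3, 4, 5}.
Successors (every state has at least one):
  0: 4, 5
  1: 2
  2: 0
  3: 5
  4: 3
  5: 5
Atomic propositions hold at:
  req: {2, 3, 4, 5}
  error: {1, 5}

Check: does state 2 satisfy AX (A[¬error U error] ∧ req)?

Sat(¬error) = {0, 2, 3, 4}
A[¬error U error]: least fixpoint, start Z0 = Sat(error) = {1, 5}, add states in Sat(¬error) with every successor in Z. Z1 = {1, 3, 5}; Z2 = {1, 3, 4, 5}; Z3 = {0, 1, 3, 4, 5}; Z4 = {0, 1, 2, 3, 4, 5}; fixed.
Sat(A[¬error U error]) = {0, 1, 2, 3, 4, 5}
Sat(A[¬error U error] ∧ req) = {2, 3, 4, 5}
Sat(AX (A[¬error U error] ∧ req)) = {s : every successor in {2, 3, 4, 5}} = {0, 1, 3, 4, 5}
2 ∉ Sat(AX (A[¬error U error] ∧ req)) = {0, 1, 3, 4, 5}, so the formula does not hold at 2.

No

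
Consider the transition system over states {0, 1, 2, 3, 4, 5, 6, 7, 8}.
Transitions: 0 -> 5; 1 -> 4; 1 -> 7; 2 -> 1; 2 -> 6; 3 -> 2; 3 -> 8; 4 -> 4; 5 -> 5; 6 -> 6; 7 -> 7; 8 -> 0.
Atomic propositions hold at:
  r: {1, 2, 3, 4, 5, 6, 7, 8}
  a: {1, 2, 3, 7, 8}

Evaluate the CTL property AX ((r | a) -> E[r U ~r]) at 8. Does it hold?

Yes

Sat(r | a) = {1, 2, 3, 4, 5, 6, 7, 8}
Sat(~r) = {0}
E[r U ~r]: least fixpoint, start Z0 = Sat(~r) = {0}, add states in Sat(r) with some successor in Z. Z1 = {0, 8}; Z2 = {0, 3, 8}; fixed.
Sat(E[r U ~r]) = {0, 3, 8}
Sat((r | a) -> E[r U ~r]) = {0, 3, 8}
Sat(AX ((r | a) -> E[r U ~r])) = {s : every successor in {0, 3, 8}} = {8}
8 ∈ Sat(AX ((r | a) -> E[r U ~r])) = {8}, so the formula holds at 8.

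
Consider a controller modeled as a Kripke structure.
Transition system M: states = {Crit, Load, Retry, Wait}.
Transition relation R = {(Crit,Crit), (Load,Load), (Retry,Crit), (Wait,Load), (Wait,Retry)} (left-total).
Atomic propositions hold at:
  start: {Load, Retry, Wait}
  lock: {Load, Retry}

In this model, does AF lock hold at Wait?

AF lock: least fixpoint, start Z0 = {Load, Retry}, add states with every successor in Z. Z1 = {Load, Retry, Wait}; fixed.
Sat(AF lock) = {Load, Retry, Wait}
Wait ∈ Sat(AF lock) = {Load, Retry, Wait}, so the formula holds at Wait.

Yes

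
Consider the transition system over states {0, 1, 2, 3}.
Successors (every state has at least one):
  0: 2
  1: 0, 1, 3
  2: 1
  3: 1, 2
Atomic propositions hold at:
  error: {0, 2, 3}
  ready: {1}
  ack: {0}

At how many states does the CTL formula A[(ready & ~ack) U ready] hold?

Sat(~ack) = {1, 2, 3}
Sat(ready & ~ack) = {1}
A[(ready & ~ack) U ready]: least fixpoint, start Z0 = Sat(ready) = {1}, add states in Sat(ready & ~ack) with every successor in Z. Already a fixed point.
Sat(A[(ready & ~ack) U ready]) = {1}
|Sat(A[(ready & ~ack) U ready])| = |{1}| = 1.

1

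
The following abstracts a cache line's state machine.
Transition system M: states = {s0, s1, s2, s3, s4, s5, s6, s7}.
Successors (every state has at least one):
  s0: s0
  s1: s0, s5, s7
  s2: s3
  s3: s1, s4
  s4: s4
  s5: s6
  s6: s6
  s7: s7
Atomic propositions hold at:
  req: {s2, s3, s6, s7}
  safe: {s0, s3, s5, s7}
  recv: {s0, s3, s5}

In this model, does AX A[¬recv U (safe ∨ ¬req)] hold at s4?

Sat(¬recv) = {s1, s2, s4, s6, s7}
Sat(¬req) = {s0, s1, s4, s5}
Sat(safe ∨ ¬req) = {s0, s1, s3, s4, s5, s7}
A[¬recv U (safe ∨ ¬req)]: least fixpoint, start Z0 = Sat((safe ∨ ¬req)) = {s0, s1, s3, s4, s5, s7}, add states in Sat(¬recv) with every successor in Z. Z1 = {s0, s1, s2, s3, s4, s5, s7}; fixed.
Sat(A[¬recv U (safe ∨ ¬req)]) = {s0, s1, s2, s3, s4, s5, s7}
Sat(AX A[¬recv U (safe ∨ ¬req)]) = {s : every successor in {s0, s1, s2, s3, s4, s5, s7}} = {s0, s1, s2, s3, s4, s7}
s4 ∈ Sat(AX A[¬recv U (safe ∨ ¬req)]) = {s0, s1, s2, s3, s4, s7}, so the formula holds at s4.

Yes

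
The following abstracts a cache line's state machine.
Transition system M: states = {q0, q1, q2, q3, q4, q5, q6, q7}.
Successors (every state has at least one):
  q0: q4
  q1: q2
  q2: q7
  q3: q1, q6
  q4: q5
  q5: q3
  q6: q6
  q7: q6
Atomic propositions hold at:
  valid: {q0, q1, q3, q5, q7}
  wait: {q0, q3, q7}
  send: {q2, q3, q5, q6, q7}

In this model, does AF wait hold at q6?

No

AF wait: least fixpoint, start Z0 = {q0, q3, q7}, add states with every successor in Z. Z1 = {q0, q2, q3, q5, q7}; Z2 = {q0, q1, q2, q3, q4, q5, q7}; fixed.
Sat(AF wait) = {q0, q1, q2, q3, q4, q5, q7}
q6 ∉ Sat(AF wait) = {q0, q1, q2, q3, q4, q5, q7}, so the formula does not hold at q6.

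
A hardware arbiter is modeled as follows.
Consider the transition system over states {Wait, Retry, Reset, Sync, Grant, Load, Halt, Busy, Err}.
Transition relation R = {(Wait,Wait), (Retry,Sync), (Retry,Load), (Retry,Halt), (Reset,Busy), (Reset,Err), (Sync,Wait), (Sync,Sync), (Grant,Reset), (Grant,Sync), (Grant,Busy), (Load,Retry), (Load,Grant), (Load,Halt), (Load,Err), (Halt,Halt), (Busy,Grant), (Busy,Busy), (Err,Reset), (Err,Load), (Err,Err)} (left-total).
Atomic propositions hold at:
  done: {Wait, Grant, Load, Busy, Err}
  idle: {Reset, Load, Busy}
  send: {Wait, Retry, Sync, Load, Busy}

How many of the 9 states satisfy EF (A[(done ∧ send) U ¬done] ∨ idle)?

Sat(done ∧ send) = {Wait, Load, Busy}
Sat(¬done) = {Retry, Reset, Sync, Halt}
A[(done ∧ send) U ¬done]: least fixpoint, start Z0 = Sat(¬done) = {Retry, Reset, Sync, Halt}, add states in Sat(done ∧ send) with every successor in Z. Already a fixed point.
Sat(A[(done ∧ send) U ¬done]) = {Retry, Reset, Sync, Halt}
Sat(A[(done ∧ send) U ¬done] ∨ idle) = {Retry, Reset, Sync, Load, Halt, Busy}
EF (A[(done ∧ send) U ¬done] ∨ idle): least fixpoint, start Z0 = {Retry, Reset, Sync, Load, Halt, Busy}, add states with some successor in Z. Z1 = {Retry, Reset, Sync, Grant, Load, Halt, Busy, Err}; fixed.
Sat(EF (A[(done ∧ send) U ¬done] ∨ idle)) = {Retry, Reset, Sync, Grant, Load, Halt, Busy, Err}
|Sat(EF (A[(done ∧ send) U ¬done] ∨ idle))| = |{Retry, Reset, Sync, Grant, Load, Halt, Busy, Err}| = 8.

8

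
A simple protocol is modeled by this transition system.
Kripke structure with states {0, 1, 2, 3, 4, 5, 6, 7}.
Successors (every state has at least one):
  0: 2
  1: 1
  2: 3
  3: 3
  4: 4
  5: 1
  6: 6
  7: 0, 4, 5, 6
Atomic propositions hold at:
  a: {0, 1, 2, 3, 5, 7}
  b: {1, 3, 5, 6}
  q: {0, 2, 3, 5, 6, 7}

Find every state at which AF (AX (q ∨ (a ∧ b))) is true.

Sat(a ∧ b) = {1, 3, 5}
Sat(q ∨ (a ∧ b)) = {0, 1, 2, 3, 5, 6, 7}
Sat(AX (q ∨ (a ∧ b))) = {s : every successor in {0, 1, 2, 3, 5, 6, 7}} = {0, 1, 2, 3, 5, 6}
AF (AX (q ∨ (a ∧ b))): least fixpoint, start Z0 = {0, 1, 2, 3, 5, 6}, add states with every successor in Z. Already a fixed point.
Sat(AF (AX (q ∨ (a ∧ b)))) = {0, 1, 2, 3, 5, 6}

{0, 1, 2, 3, 5, 6}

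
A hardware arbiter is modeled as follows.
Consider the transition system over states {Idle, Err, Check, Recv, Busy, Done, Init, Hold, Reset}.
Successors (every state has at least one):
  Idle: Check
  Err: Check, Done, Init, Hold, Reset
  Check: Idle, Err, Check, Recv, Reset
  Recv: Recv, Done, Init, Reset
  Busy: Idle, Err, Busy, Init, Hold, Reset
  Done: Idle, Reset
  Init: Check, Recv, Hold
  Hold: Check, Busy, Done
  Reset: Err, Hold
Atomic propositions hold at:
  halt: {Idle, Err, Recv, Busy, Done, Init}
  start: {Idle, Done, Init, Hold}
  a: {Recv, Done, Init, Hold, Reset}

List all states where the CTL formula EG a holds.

EG a: greatest fixpoint, start Z0 = {Recv, Done, Init, Hold, Reset}, keep only states in Sat with some successor in Z. Already a fixed point.
Sat(EG a) = {Recv, Done, Init, Hold, Reset}

{Recv, Done, Init, Hold, Reset}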